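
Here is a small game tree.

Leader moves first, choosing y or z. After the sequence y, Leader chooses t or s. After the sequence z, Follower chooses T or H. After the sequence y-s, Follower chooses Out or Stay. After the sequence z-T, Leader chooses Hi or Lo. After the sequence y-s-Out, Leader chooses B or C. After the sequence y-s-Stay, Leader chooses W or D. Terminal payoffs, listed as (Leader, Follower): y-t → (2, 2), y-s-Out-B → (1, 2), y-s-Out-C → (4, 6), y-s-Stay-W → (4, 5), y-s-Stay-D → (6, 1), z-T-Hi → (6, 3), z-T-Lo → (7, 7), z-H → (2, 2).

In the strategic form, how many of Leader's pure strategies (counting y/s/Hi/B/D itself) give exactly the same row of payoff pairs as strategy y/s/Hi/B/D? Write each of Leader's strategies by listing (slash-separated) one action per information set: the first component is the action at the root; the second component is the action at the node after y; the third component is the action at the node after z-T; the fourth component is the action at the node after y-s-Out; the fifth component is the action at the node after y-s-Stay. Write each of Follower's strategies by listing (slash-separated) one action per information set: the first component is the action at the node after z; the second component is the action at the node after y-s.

2

Row for y/s/Hi/B/D (columns T/Out, T/Stay, H/Out, H/Stay): (1,2) (6,1) (1,2) (6,1).
Under y/s/Hi/B/D, Leader's choice at the node after z-T can never be reached regardless of what Follower does, so varying those choices leaves every outcome unchanged.
Holding the reachable choices fixed and varying the unreachable one freely already gives 2 equivalent strategies.
No other strategy reproduces this row, so those 2 are the full class: y/s/Hi/B/D, y/s/Lo/B/D.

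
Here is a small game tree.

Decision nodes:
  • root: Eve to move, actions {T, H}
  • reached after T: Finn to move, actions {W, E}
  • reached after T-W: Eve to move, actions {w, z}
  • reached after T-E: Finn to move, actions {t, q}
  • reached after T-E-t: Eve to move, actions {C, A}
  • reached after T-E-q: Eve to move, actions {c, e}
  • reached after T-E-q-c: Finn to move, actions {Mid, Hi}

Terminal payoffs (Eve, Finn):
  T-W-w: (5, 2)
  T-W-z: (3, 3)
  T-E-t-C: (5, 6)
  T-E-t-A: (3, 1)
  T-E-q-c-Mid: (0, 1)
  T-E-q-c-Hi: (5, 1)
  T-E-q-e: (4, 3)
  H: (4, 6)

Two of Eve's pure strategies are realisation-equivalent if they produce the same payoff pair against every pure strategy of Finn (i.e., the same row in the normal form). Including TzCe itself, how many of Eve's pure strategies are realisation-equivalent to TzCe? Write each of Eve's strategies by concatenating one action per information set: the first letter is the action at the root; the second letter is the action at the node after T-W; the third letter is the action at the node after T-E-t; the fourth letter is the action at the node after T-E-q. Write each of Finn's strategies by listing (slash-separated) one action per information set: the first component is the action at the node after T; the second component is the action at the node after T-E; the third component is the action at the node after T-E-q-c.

1

Row for TzCe (columns W/t/Mid, W/t/Hi, W/q/Mid, W/q/Hi, E/t/Mid, E/t/Hi, E/q/Mid, E/q/Hi): (3,3) (3,3) (3,3) (3,3) (5,6) (5,6) (4,3) (4,3).
Every one of Eve's information sets is on the play path for some reply by Finn when Eve follows TzCe.
Changing the action at any of them therefore changes at least one column, so only TzCe itself gives this row.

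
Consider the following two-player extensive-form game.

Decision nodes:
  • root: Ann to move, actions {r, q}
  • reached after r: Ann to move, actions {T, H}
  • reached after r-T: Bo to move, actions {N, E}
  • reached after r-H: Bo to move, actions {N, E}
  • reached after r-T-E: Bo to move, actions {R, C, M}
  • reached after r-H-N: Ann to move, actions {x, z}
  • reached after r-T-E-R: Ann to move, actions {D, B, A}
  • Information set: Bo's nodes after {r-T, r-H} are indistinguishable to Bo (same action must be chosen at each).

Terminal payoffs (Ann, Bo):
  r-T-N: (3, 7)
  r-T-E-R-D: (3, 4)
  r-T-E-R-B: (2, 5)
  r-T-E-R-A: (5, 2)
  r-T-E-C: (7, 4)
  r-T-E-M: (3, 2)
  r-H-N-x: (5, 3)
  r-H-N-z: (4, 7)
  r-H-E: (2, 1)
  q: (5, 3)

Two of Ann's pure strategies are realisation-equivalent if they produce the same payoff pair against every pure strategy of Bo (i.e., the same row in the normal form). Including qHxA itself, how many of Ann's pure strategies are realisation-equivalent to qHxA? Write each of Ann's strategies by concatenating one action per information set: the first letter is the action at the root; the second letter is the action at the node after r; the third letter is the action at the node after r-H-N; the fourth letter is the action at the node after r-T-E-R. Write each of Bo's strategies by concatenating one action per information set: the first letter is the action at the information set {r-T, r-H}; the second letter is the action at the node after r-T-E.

Row for qHxA (columns NR, NC, NM, ER, EC, EM): (5,3) (5,3) (5,3) (5,3) (5,3) (5,3).
Under qHxA, Ann's choice at the node after r and at the node after r-H-N and at the node after r-T-E-R can never be reached regardless of what Bo does, so varying those choices leaves every outcome unchanged.
Holding the reachable choices fixed and varying the unreachable ones freely already gives 2 × 2 × 3 = 12 equivalent strategies.
No other strategy reproduces this row, so those 12 are the full class: qTxD, qTxB, qTxA, qTzD, qTzB, qTzA, qHxD, qHxB, qHxA, qHzD, qHzB, qHzA.

12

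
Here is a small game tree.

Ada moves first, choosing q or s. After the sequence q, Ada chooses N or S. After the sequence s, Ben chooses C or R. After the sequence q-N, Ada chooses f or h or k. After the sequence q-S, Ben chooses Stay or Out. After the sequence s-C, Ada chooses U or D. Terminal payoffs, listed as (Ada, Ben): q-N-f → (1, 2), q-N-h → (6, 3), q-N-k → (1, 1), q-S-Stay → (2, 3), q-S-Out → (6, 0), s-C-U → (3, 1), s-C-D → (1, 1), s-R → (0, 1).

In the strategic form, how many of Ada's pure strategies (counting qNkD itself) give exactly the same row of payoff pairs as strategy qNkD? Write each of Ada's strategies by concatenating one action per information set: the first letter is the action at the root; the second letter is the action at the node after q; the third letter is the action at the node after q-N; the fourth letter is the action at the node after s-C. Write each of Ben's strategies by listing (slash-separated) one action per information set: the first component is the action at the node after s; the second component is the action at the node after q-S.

2

Row for qNkD (columns C/Stay, C/Out, R/Stay, R/Out): (1,1) (1,1) (1,1) (1,1).
Under qNkD, Ada's choice at the node after s-C can never be reached regardless of what Ben does, so varying those choices leaves every outcome unchanged.
Holding the reachable choices fixed and varying the unreachable one freely already gives 2 equivalent strategies.
No other strategy reproduces this row, so those 2 are the full class: qNkU, qNkD.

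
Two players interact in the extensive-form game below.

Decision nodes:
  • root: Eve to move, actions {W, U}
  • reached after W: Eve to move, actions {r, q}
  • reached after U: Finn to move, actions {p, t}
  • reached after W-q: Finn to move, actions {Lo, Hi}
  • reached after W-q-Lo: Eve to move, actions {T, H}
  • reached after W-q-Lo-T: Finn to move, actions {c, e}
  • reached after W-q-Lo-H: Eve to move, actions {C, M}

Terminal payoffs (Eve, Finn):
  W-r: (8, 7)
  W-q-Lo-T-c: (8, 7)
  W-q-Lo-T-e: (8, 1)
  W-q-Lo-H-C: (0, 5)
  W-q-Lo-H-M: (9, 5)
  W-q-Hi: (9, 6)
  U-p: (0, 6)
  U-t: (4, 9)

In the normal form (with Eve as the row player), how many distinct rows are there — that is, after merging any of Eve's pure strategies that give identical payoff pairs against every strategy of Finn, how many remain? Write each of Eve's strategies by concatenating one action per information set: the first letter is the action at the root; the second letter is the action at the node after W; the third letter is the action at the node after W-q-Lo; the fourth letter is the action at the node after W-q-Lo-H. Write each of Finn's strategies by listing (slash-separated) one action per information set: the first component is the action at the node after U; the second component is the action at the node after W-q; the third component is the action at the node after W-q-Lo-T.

5

Eve has 16 pure strategies: WrTC, WrTM, WrHC, WrHM, WqTC, WqTM, WqHC, WqHM, UrTC, UrTM, UrHC, UrHM, UqTC, UqTM, UqHC, UqHM. Columns: p/Lo/c, p/Lo/e, p/Hi/c, p/Hi/e, t/Lo/c, t/Lo/e, t/Hi/c, t/Hi/e.
{WrTC, WrTM, WrHC, WrHM} → row (8,7) (8,7) (8,7) (8,7) (8,7) (8,7) (8,7) (8,7)
{WqTC, WqTM} → row (8,7) (8,1) (9,6) (9,6) (8,7) (8,1) (9,6) (9,6)
{WqHC} → row (0,5) (0,5) (9,6) (9,6) (0,5) (0,5) (9,6) (9,6)
{WqHM} → row (9,5) (9,5) (9,6) (9,6) (9,5) (9,5) (9,6) (9,6)
{UrTC, UrTM, UrHC, UrHM, UqTC, UqTM, UqHC, UqHM} → row (0,6) (0,6) (0,6) (0,6) (4,9) (4,9) (4,9) (4,9)
That's 5 distinct rows out of 16 strategies.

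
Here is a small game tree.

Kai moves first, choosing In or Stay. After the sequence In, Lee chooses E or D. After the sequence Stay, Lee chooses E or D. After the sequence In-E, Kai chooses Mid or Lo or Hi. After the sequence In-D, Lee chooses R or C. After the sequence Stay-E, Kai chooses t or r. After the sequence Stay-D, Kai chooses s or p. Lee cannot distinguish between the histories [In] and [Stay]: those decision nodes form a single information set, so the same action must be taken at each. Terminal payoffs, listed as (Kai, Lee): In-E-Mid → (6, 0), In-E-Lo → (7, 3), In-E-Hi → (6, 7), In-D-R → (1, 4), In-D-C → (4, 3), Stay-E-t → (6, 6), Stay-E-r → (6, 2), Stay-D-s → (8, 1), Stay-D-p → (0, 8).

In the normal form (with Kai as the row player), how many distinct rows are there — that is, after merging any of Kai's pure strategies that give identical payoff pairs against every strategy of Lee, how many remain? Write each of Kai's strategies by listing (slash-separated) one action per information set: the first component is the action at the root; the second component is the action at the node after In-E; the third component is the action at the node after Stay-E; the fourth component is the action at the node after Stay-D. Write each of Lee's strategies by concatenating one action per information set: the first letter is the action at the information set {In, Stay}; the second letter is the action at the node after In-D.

Kai has 24 pure strategies: In/Mid/t/s, In/Mid/t/p, In/Mid/r/s, In/Mid/r/p, In/Lo/t/s, In/Lo/t/p, In/Lo/r/s, In/Lo/r/p, In/Hi/t/s, In/Hi/t/p, In/Hi/r/s, In/Hi/r/p, Stay/Mid/t/s, Stay/Mid/t/p, Stay/Mid/r/s, Stay/Mid/r/p, Stay/Lo/t/s, Stay/Lo/t/p, Stay/Lo/r/s, Stay/Lo/r/p, Stay/Hi/t/s, Stay/Hi/t/p, Stay/Hi/r/s, Stay/Hi/r/p. Columns: ER, EC, DR, DC.
{In/Mid/t/s, In/Mid/t/p, In/Mid/r/s, In/Mid/r/p} → row (6,0) (6,0) (1,4) (4,3)
{In/Lo/t/s, In/Lo/t/p, In/Lo/r/s, In/Lo/r/p} → row (7,3) (7,3) (1,4) (4,3)
{In/Hi/t/s, In/Hi/t/p, In/Hi/r/s, In/Hi/r/p} → row (6,7) (6,7) (1,4) (4,3)
{Stay/Mid/t/s, Stay/Lo/t/s, Stay/Hi/t/s} → row (6,6) (6,6) (8,1) (8,1)
{Stay/Mid/t/p, Stay/Lo/t/p, Stay/Hi/t/p} → row (6,6) (6,6) (0,8) (0,8)
{Stay/Mid/r/s, Stay/Lo/r/s, Stay/Hi/r/s} → row (6,2) (6,2) (8,1) (8,1)
{Stay/Mid/r/p, Stay/Lo/r/p, Stay/Hi/r/p} → row (6,2) (6,2) (0,8) (0,8)
That's 7 distinct rows out of 24 strategies.

7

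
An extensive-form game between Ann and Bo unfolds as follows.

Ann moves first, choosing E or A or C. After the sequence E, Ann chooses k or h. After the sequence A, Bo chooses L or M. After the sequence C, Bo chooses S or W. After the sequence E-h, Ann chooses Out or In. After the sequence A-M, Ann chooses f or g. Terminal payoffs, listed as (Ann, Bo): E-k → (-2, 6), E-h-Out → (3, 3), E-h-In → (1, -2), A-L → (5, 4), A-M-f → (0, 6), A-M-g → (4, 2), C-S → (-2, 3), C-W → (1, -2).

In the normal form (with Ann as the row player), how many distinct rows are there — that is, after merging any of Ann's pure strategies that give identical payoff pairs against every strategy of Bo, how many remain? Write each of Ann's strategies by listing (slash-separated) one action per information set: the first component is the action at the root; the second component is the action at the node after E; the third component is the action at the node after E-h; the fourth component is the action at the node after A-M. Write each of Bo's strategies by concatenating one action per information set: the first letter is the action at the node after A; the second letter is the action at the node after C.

Ann has 24 pure strategies: E/k/Out/f, E/k/Out/g, E/k/In/f, E/k/In/g, E/h/Out/f, E/h/Out/g, E/h/In/f, E/h/In/g, A/k/Out/f, A/k/Out/g, A/k/In/f, A/k/In/g, A/h/Out/f, A/h/Out/g, A/h/In/f, A/h/In/g, C/k/Out/f, C/k/Out/g, C/k/In/f, C/k/In/g, C/h/Out/f, C/h/Out/g, C/h/In/f, C/h/In/g. Columns: LS, LW, MS, MW.
{E/k/Out/f, E/k/Out/g, E/k/In/f, E/k/In/g} → row (-2,6) (-2,6) (-2,6) (-2,6)
{E/h/Out/f, E/h/Out/g} → row (3,3) (3,3) (3,3) (3,3)
{E/h/In/f, E/h/In/g} → row (1,-2) (1,-2) (1,-2) (1,-2)
{A/k/Out/f, A/k/In/f, A/h/Out/f, A/h/In/f} → row (5,4) (5,4) (0,6) (0,6)
{A/k/Out/g, A/k/In/g, A/h/Out/g, A/h/In/g} → row (5,4) (5,4) (4,2) (4,2)
{C/k/Out/f, C/k/Out/g, C/k/In/f, C/k/In/g, C/h/Out/f, C/h/Out/g, C/h/In/f, C/h/In/g} → row (-2,3) (1,-2) (-2,3) (1,-2)
That's 6 distinct rows out of 24 strategies.

6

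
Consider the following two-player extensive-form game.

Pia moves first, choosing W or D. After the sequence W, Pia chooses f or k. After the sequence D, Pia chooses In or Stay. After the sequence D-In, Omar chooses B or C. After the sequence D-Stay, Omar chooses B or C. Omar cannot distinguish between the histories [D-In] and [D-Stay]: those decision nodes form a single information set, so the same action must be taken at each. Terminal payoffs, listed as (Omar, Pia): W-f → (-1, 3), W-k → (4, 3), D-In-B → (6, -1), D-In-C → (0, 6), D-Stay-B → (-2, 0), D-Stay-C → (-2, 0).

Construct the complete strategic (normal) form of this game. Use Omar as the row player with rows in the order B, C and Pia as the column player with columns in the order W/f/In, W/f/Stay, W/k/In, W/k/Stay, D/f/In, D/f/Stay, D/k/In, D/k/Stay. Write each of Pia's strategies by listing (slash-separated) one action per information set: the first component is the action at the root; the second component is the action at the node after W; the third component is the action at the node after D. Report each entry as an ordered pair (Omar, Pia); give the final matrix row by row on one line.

       W/f/In  W/f/Stay   W/k/In  W/k/Stay   D/f/In  D/f/Stay   D/k/In  D/k/Stay
   B   (-1,3)   (-1,3)    (4,3)    (4,3)   (6,-1)   (-2,0)   (6,-1)   (-2,0)
   C   (-1,3)   (-1,3)    (4,3)    (4,3)    (0,6)   (-2,0)    (0,6)   (-2,0)

B: (-1,3) (-1,3) (4,3) (4,3) (6,-1) (-2,0) (6,-1) (-2,0) | C: (-1,3) (-1,3) (4,3) (4,3) (0,6) (-2,0) (0,6) (-2,0)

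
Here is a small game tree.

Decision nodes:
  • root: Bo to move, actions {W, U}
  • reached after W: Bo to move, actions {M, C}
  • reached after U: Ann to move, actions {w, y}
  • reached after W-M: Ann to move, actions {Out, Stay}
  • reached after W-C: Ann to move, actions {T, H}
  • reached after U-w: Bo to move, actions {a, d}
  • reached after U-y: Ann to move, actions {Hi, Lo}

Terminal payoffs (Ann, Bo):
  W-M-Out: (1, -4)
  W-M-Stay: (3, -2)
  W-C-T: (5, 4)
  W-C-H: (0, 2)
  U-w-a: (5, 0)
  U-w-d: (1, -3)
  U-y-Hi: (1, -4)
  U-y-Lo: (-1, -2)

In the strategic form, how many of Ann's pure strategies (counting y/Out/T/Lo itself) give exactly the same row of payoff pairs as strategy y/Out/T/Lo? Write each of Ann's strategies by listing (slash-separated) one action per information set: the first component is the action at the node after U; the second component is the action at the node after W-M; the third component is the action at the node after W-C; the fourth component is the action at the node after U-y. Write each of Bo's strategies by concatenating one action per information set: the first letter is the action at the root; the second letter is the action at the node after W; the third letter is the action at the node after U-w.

1

Row for y/Out/T/Lo (columns WMa, WMd, WCa, WCd, UMa, UMd, UCa, UCd): (1,-4) (1,-4) (5,4) (5,4) (-1,-2) (-1,-2) (-1,-2) (-1,-2).
Every one of Ann's information sets is on the play path for some reply by Bo when Ann follows y/Out/T/Lo.
Changing the action at any of them therefore changes at least one column, so only y/Out/T/Lo itself gives this row.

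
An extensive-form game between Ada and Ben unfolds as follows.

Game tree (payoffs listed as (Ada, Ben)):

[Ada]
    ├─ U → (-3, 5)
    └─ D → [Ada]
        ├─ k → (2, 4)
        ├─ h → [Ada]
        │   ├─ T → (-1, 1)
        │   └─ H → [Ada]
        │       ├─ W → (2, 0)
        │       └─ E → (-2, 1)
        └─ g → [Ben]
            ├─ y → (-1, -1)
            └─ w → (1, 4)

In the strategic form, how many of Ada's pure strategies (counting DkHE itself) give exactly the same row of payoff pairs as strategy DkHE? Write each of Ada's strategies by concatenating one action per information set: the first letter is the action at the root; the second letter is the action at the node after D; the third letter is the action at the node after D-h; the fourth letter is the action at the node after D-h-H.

Row for DkHE (columns y, w): (2,4) (2,4).
Under DkHE, Ada's choice at the node after D-h and at the node after D-h-H can never be reached regardless of what Ben does, so varying those choices leaves every outcome unchanged.
Holding the reachable choices fixed and varying the unreachable ones freely already gives 2 × 2 = 4 equivalent strategies.
No other strategy reproduces this row, so those 4 are the full class: DkTW, DkTE, DkHW, DkHE.

4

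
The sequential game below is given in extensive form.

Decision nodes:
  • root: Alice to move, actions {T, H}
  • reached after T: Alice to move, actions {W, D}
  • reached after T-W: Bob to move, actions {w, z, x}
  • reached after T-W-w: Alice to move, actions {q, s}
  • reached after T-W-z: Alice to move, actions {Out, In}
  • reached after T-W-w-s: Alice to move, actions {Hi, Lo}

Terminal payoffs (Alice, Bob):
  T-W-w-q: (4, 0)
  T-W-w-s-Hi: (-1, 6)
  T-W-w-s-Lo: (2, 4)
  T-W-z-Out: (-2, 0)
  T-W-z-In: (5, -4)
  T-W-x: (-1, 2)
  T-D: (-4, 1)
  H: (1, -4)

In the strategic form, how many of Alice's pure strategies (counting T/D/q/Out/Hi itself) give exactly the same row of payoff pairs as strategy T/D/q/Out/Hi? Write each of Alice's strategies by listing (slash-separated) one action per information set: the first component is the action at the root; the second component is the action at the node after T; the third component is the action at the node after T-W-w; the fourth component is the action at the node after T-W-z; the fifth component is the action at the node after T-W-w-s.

8

Row for T/D/q/Out/Hi (columns w, z, x): (-4,1) (-4,1) (-4,1).
Under T/D/q/Out/Hi, Alice's choice at the node after T-W-w and at the node after T-W-z and at the node after T-W-w-s can never be reached regardless of what Bob does, so varying those choices leaves every outcome unchanged.
Holding the reachable choices fixed and varying the unreachable ones freely already gives 2 × 2 × 2 = 8 equivalent strategies.
No other strategy reproduces this row, so those 8 are the full class: T/D/q/Out/Hi, T/D/q/Out/Lo, T/D/q/In/Hi, T/D/q/In/Lo, T/D/s/Out/Hi, T/D/s/Out/Lo, T/D/s/In/Hi, T/D/s/In/Lo.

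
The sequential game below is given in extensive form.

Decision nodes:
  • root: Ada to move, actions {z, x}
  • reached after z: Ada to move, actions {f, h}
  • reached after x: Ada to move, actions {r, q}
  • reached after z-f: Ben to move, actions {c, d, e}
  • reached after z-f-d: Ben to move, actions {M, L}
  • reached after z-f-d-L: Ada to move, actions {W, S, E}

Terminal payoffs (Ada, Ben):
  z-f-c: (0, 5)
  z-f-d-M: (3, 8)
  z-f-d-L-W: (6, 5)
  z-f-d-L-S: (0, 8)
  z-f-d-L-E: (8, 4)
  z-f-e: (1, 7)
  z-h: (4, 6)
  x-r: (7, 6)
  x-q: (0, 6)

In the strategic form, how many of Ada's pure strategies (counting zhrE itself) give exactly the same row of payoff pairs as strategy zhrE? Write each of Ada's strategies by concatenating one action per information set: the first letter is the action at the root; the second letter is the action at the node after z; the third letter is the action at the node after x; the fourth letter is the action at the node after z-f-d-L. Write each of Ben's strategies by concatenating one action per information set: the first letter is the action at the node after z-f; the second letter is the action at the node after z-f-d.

6

Row for zhrE (columns cM, cL, dM, dL, eM, eL): (4,6) (4,6) (4,6) (4,6) (4,6) (4,6).
Under zhrE, Ada's choice at the node after x and at the node after z-f-d-L can never be reached regardless of what Ben does, so varying those choices leaves every outcome unchanged.
Holding the reachable choices fixed and varying the unreachable ones freely already gives 2 × 3 = 6 equivalent strategies.
No other strategy reproduces this row, so those 6 are the full class: zhrW, zhrS, zhrE, zhqW, zhqS, zhqE.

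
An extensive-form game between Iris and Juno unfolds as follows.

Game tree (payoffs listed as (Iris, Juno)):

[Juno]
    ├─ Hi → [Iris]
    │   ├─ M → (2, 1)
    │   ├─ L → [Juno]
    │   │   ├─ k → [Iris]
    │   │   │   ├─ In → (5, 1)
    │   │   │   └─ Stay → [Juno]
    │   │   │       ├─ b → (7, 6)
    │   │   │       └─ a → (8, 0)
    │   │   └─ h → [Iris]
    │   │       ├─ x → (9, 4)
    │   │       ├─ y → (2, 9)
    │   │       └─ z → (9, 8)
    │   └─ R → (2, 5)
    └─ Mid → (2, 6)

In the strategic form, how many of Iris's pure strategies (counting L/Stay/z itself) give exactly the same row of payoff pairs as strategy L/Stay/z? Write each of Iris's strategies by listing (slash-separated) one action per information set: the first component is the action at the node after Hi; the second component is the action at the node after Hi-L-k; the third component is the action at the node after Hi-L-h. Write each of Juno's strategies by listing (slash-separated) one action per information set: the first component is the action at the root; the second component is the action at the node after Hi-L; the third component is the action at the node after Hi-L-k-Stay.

Row for L/Stay/z (columns Hi/k/b, Hi/k/a, Hi/h/b, Hi/h/a, Mid/k/b, Mid/k/a, Mid/h/b, Mid/h/a): (7,6) (8,0) (9,8) (9,8) (2,6) (2,6) (2,6) (2,6).
Every one of Iris's information sets is on the play path for some reply by Juno when Iris follows L/Stay/z.
Changing the action at any of them therefore changes at least one column, so only L/Stay/z itself gives this row.

1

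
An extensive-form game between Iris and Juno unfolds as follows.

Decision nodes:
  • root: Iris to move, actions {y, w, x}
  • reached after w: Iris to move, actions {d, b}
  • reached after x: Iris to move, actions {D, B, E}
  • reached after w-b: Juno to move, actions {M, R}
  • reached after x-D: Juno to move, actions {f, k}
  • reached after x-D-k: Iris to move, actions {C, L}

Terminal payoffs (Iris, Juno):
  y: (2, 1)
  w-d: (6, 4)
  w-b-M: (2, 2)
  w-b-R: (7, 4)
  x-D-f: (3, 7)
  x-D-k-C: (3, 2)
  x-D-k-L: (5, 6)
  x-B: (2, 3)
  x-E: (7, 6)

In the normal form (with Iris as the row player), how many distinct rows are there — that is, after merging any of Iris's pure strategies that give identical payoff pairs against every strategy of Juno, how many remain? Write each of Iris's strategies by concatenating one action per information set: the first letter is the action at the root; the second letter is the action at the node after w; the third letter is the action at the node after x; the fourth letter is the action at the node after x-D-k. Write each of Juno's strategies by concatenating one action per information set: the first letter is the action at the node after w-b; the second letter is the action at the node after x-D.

Iris has 36 pure strategies: ydDC, ydDL, ydBC, ydBL, ydEC, ydEL, ybDC, ybDL, ybBC, ybBL, ybEC, ybEL, wdDC, wdDL, wdBC, wdBL, wdEC, wdEL, wbDC, wbDL, wbBC, wbBL, wbEC, wbEL, xdDC, xdDL, xdBC, xdBL, xdEC, xdEL, xbDC, xbDL, xbBC, xbBL, xbEC, xbEL. Columns: Mf, Mk, Rf, Rk.
{ydDC, ydDL, ydBC, ydBL, ydEC, ydEL, ybDC, ybDL, ybBC, ybBL, ybEC, ybEL} → row (2,1) (2,1) (2,1) (2,1)
{wdDC, wdDL, wdBC, wdBL, wdEC, wdEL} → row (6,4) (6,4) (6,4) (6,4)
{wbDC, wbDL, wbBC, wbBL, wbEC, wbEL} → row (2,2) (2,2) (7,4) (7,4)
{xdDC, xbDC} → row (3,7) (3,2) (3,7) (3,2)
{xdDL, xbDL} → row (3,7) (5,6) (3,7) (5,6)
{xdBC, xdBL, xbBC, xbBL} → row (2,3) (2,3) (2,3) (2,3)
{xdEC, xdEL, xbEC, xbEL} → row (7,6) (7,6) (7,6) (7,6)
That's 7 distinct rows out of 36 strategies.

7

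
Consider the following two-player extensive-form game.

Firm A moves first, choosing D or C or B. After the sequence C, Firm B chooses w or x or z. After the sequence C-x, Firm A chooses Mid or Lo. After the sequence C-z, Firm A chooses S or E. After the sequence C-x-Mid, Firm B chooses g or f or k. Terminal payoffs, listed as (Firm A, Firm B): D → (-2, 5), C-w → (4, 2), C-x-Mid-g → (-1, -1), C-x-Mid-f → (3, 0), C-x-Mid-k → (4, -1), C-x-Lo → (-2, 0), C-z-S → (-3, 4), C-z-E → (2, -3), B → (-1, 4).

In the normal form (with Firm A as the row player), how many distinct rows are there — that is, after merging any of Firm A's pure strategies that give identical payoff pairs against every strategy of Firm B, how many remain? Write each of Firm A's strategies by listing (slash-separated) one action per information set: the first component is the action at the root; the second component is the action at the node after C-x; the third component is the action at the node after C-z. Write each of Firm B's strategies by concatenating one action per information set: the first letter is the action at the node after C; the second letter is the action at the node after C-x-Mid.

6

Firm A has 12 pure strategies: D/Mid/S, D/Mid/E, D/Lo/S, D/Lo/E, C/Mid/S, C/Mid/E, C/Lo/S, C/Lo/E, B/Mid/S, B/Mid/E, B/Lo/S, B/Lo/E. Columns: wg, wf, wk, xg, xf, xk, zg, zf, zk.
{D/Mid/S, D/Mid/E, D/Lo/S, D/Lo/E} → row (-2,5) (-2,5) (-2,5) (-2,5) (-2,5) (-2,5) (-2,5) (-2,5) (-2,5)
{C/Mid/S} → row (4,2) (4,2) (4,2) (-1,-1) (3,0) (4,-1) (-3,4) (-3,4) (-3,4)
{C/Mid/E} → row (4,2) (4,2) (4,2) (-1,-1) (3,0) (4,-1) (2,-3) (2,-3) (2,-3)
{C/Lo/S} → row (4,2) (4,2) (4,2) (-2,0) (-2,0) (-2,0) (-3,4) (-3,4) (-3,4)
{C/Lo/E} → row (4,2) (4,2) (4,2) (-2,0) (-2,0) (-2,0) (2,-3) (2,-3) (2,-3)
{B/Mid/S, B/Mid/E, B/Lo/S, B/Lo/E} → row (-1,4) (-1,4) (-1,4) (-1,4) (-1,4) (-1,4) (-1,4) (-1,4) (-1,4)
That's 6 distinct rows out of 12 strategies.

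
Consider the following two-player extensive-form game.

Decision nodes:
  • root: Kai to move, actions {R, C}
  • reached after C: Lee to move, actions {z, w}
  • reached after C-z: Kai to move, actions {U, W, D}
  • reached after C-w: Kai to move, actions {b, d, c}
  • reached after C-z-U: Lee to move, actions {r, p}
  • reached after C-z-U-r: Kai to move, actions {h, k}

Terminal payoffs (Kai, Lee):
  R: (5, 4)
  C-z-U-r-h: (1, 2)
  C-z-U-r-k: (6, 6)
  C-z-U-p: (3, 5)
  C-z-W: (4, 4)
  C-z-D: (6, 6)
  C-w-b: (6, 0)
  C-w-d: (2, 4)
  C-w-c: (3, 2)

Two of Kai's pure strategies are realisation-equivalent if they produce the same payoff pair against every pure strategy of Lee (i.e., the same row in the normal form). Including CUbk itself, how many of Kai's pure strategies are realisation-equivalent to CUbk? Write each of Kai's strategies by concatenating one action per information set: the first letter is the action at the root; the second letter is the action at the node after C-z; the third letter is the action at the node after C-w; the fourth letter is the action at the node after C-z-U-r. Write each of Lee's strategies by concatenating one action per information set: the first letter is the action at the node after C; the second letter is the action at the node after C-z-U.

Row for CUbk (columns zr, zp, wr, wp): (6,6) (3,5) (6,0) (6,0).
Every one of Kai's information sets is on the play path for some reply by Lee when Kai follows CUbk.
Changing the action at any of them therefore changes at least one column, so only CUbk itself gives this row.

1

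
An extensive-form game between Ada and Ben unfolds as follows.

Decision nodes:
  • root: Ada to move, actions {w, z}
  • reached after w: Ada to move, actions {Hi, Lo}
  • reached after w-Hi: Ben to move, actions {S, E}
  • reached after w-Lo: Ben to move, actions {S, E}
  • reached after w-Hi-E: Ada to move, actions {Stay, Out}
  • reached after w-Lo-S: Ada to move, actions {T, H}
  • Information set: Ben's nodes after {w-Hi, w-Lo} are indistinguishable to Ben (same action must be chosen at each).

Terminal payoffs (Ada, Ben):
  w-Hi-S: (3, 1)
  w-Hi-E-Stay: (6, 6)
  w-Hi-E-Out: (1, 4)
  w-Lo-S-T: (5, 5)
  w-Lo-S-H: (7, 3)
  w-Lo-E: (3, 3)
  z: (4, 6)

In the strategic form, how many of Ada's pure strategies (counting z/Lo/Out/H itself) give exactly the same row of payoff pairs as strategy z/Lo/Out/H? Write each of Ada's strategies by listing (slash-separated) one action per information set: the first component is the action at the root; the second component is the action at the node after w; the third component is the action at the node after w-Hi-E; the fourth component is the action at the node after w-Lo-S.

8

Row for z/Lo/Out/H (columns S, E): (4,6) (4,6).
Under z/Lo/Out/H, Ada's choice at the node after w and at the node after w-Hi-E and at the node after w-Lo-S can never be reached regardless of what Ben does, so varying those choices leaves every outcome unchanged.
Holding the reachable choices fixed and varying the unreachable ones freely already gives 2 × 2 × 2 = 8 equivalent strategies.
No other strategy reproduces this row, so those 8 are the full class: z/Hi/Stay/T, z/Hi/Stay/H, z/Hi/Out/T, z/Hi/Out/H, z/Lo/Stay/T, z/Lo/Stay/H, z/Lo/Out/T, z/Lo/Out/H.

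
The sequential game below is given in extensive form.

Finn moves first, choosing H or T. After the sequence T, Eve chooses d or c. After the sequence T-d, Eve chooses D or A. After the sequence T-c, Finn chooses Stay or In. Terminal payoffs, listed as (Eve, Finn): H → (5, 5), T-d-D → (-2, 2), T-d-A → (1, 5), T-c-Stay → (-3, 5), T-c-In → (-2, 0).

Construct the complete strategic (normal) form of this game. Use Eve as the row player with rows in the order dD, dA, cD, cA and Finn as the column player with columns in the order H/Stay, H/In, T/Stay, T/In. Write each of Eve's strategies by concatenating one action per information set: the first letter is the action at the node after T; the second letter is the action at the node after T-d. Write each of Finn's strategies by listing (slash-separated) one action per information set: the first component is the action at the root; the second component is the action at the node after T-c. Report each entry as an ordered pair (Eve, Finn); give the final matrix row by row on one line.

Row dD: H/Stay→(5,5), H/In→(5,5), T/Stay→(-2,2), T/In→(-2,2)
Row dA: H/Stay→(5,5), H/In→(5,5), T/Stay→(1,5), T/In→(1,5)
Row cD: H/Stay→(5,5), H/In→(5,5), T/Stay→(-3,5), T/In→(-2,0)
Row cA: H/Stay→(5,5), H/In→(5,5), T/Stay→(-3,5), T/In→(-2,0)

dD: (5,5) (5,5) (-2,2) (-2,2) | dA: (5,5) (5,5) (1,5) (1,5) | cD: (5,5) (5,5) (-3,5) (-2,0) | cA: (5,5) (5,5) (-3,5) (-2,0)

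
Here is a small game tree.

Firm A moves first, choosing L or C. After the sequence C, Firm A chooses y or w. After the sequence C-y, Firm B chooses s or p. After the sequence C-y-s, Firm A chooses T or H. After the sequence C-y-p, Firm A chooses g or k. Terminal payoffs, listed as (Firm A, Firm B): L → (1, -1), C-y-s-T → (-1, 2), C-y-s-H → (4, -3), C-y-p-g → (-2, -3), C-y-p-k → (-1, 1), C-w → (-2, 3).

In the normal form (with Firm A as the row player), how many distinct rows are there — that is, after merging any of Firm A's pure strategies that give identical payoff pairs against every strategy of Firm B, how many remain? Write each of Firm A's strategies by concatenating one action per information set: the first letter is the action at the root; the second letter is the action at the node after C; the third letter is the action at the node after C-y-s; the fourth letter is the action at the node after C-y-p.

6

Firm A has 16 pure strategies: LyTg, LyTk, LyHg, LyHk, LwTg, LwTk, LwHg, LwHk, CyTg, CyTk, CyHg, CyHk, CwTg, CwTk, CwHg, CwHk. Columns: s, p.
{LyTg, LyTk, LyHg, LyHk, LwTg, LwTk, LwHg, LwHk} → row (1,-1) (1,-1)
{CyTg} → row (-1,2) (-2,-3)
{CyTk} → row (-1,2) (-1,1)
{CyHg} → row (4,-3) (-2,-3)
{CyHk} → row (4,-3) (-1,1)
{CwTg, CwTk, CwHg, CwHk} → row (-2,3) (-2,3)
That's 6 distinct rows out of 16 strategies.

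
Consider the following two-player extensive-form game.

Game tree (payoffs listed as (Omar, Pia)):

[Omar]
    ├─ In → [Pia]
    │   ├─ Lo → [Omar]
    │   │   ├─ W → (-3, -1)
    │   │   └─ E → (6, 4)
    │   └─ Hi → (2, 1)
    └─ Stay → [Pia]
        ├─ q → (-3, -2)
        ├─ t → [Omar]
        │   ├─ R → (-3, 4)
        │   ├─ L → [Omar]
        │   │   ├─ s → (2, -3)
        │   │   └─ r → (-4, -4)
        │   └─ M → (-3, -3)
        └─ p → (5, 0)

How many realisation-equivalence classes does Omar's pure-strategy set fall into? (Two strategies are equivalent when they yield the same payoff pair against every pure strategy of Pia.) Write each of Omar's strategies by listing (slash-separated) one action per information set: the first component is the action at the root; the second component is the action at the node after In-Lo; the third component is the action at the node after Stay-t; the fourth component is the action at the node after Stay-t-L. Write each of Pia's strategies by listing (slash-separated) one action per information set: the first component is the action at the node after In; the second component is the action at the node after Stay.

Omar has 24 pure strategies: In/W/R/s, In/W/R/r, In/W/L/s, In/W/L/r, In/W/M/s, In/W/M/r, In/E/R/s, In/E/R/r, In/E/L/s, In/E/L/r, In/E/M/s, In/E/M/r, Stay/W/R/s, Stay/W/R/r, Stay/W/L/s, Stay/W/L/r, Stay/W/M/s, Stay/W/M/r, Stay/E/R/s, Stay/E/R/r, Stay/E/L/s, Stay/E/L/r, Stay/E/M/s, Stay/E/M/r. Columns: Lo/q, Lo/t, Lo/p, Hi/q, Hi/t, Hi/p.
{In/W/R/s, In/W/R/r, In/W/L/s, In/W/L/r, In/W/M/s, In/W/M/r} → row (-3,-1) (-3,-1) (-3,-1) (2,1) (2,1) (2,1)
{In/E/R/s, In/E/R/r, In/E/L/s, In/E/L/r, In/E/M/s, In/E/M/r} → row (6,4) (6,4) (6,4) (2,1) (2,1) (2,1)
{Stay/W/R/s, Stay/W/R/r, Stay/E/R/s, Stay/E/R/r} → row (-3,-2) (-3,4) (5,0) (-3,-2) (-3,4) (5,0)
{Stay/W/L/s, Stay/E/L/s} → row (-3,-2) (2,-3) (5,0) (-3,-2) (2,-3) (5,0)
{Stay/W/L/r, Stay/E/L/r} → row (-3,-2) (-4,-4) (5,0) (-3,-2) (-4,-4) (5,0)
{Stay/W/M/s, Stay/W/M/r, Stay/E/M/s, Stay/E/M/r} → row (-3,-2) (-3,-3) (5,0) (-3,-2) (-3,-3) (5,0)
That's 6 distinct rows out of 24 strategies.

6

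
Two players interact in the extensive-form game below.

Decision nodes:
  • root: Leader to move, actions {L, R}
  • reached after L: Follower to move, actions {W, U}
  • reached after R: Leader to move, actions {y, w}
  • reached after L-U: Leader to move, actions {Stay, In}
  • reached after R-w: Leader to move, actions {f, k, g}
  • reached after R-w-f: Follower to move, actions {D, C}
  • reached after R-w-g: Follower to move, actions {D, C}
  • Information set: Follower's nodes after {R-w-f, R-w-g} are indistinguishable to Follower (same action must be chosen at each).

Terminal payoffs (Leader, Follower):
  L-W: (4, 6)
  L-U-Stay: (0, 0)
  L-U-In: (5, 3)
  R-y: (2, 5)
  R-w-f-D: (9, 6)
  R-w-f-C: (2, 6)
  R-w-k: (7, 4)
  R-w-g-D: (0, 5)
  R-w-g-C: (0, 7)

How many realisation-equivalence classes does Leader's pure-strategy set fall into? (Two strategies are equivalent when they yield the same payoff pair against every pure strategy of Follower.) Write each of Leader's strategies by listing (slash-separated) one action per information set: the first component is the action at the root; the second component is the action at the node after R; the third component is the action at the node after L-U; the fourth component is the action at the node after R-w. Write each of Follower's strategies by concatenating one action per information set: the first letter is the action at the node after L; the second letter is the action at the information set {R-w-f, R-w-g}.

Leader has 24 pure strategies: L/y/Stay/f, L/y/Stay/k, L/y/Stay/g, L/y/In/f, L/y/In/k, L/y/In/g, L/w/Stay/f, L/w/Stay/k, L/w/Stay/g, L/w/In/f, L/w/In/k, L/w/In/g, R/y/Stay/f, R/y/Stay/k, R/y/Stay/g, R/y/In/f, R/y/In/k, R/y/In/g, R/w/Stay/f, R/w/Stay/k, R/w/Stay/g, R/w/In/f, R/w/In/k, R/w/In/g. Columns: WD, WC, UD, UC.
{L/y/Stay/f, L/y/Stay/k, L/y/Stay/g, L/w/Stay/f, L/w/Stay/k, L/w/Stay/g} → row (4,6) (4,6) (0,0) (0,0)
{L/y/In/f, L/y/In/k, L/y/In/g, L/w/In/f, L/w/In/k, L/w/In/g} → row (4,6) (4,6) (5,3) (5,3)
{R/y/Stay/f, R/y/Stay/k, R/y/Stay/g, R/y/In/f, R/y/In/k, R/y/In/g} → row (2,5) (2,5) (2,5) (2,5)
{R/w/Stay/f, R/w/In/f} → row (9,6) (2,6) (9,6) (2,6)
{R/w/Stay/k, R/w/In/k} → row (7,4) (7,4) (7,4) (7,4)
{R/w/Stay/g, R/w/In/g} → row (0,5) (0,7) (0,5) (0,7)
That's 6 distinct rows out of 24 strategies.

6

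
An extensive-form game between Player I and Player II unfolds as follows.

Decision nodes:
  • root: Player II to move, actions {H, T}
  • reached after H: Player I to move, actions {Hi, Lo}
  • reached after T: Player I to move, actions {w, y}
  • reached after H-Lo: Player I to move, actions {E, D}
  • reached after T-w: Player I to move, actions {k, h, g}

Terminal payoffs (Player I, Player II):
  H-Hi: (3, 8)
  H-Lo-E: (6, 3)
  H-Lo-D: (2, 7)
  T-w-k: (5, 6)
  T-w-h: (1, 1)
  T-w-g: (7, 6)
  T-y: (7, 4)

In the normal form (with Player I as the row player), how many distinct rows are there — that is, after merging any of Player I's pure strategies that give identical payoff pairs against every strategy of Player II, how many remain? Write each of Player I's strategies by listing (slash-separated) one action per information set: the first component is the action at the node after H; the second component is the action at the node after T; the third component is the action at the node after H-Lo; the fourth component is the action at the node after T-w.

12

Player I has 24 pure strategies: Hi/w/E/k, Hi/w/E/h, Hi/w/E/g, Hi/w/D/k, Hi/w/D/h, Hi/w/D/g, Hi/y/E/k, Hi/y/E/h, Hi/y/E/g, Hi/y/D/k, Hi/y/D/h, Hi/y/D/g, Lo/w/E/k, Lo/w/E/h, Lo/w/E/g, Lo/w/D/k, Lo/w/D/h, Lo/w/D/g, Lo/y/E/k, Lo/y/E/h, Lo/y/E/g, Lo/y/D/k, Lo/y/D/h, Lo/y/D/g. Columns: H, T.
{Hi/w/E/k, Hi/w/D/k} → row (3,8) (5,6)
{Hi/w/E/h, Hi/w/D/h} → row (3,8) (1,1)
{Hi/w/E/g, Hi/w/D/g} → row (3,8) (7,6)
{Hi/y/E/k, Hi/y/E/h, Hi/y/E/g, Hi/y/D/k, Hi/y/D/h, Hi/y/D/g} → row (3,8) (7,4)
{Lo/w/E/k} → row (6,3) (5,6)
{Lo/w/E/h} → row (6,3) (1,1)
{Lo/w/E/g} → row (6,3) (7,6)
{Lo/w/D/k} → row (2,7) (5,6)
{Lo/w/D/h} → row (2,7) (1,1)
{Lo/w/D/g} → row (2,7) (7,6)
{Lo/y/E/k, Lo/y/E/h, Lo/y/E/g} → row (6,3) (7,4)
{Lo/y/D/k, Lo/y/D/h, Lo/y/D/g} → row (2,7) (7,4)
That's 12 distinct rows out of 24 strategies.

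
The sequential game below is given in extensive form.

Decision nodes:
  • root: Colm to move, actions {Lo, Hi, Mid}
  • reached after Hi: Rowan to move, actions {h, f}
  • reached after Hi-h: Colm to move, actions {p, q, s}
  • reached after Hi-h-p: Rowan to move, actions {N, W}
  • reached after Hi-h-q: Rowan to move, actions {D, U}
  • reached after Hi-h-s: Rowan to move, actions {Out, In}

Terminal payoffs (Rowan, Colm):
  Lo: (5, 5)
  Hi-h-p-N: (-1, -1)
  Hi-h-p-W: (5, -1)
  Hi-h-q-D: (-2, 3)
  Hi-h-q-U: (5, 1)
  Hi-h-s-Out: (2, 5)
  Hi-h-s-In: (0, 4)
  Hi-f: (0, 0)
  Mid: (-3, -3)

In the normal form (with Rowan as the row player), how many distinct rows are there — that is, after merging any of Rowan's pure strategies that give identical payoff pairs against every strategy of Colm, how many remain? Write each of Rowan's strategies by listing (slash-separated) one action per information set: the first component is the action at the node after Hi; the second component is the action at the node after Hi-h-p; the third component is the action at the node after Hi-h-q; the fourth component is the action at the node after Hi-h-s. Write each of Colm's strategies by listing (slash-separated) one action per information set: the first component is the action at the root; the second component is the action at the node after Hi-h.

Rowan has 16 pure strategies: h/N/D/Out, h/N/D/In, h/N/U/Out, h/N/U/In, h/W/D/Out, h/W/D/In, h/W/U/Out, h/W/U/In, f/N/D/Out, f/N/D/In, f/N/U/Out, f/N/U/In, f/W/D/Out, f/W/D/In, f/W/U/Out, f/W/U/In. Columns: Lo/p, Lo/q, Lo/s, Hi/p, Hi/q, Hi/s, Mid/p, Mid/q, Mid/s.
{h/N/D/Out} → row (5,5) (5,5) (5,5) (-1,-1) (-2,3) (2,5) (-3,-3) (-3,-3) (-3,-3)
{h/N/D/In} → row (5,5) (5,5) (5,5) (-1,-1) (-2,3) (0,4) (-3,-3) (-3,-3) (-3,-3)
{h/N/U/Out} → row (5,5) (5,5) (5,5) (-1,-1) (5,1) (2,5) (-3,-3) (-3,-3) (-3,-3)
{h/N/U/In} → row (5,5) (5,5) (5,5) (-1,-1) (5,1) (0,4) (-3,-3) (-3,-3) (-3,-3)
{h/W/D/Out} → row (5,5) (5,5) (5,5) (5,-1) (-2,3) (2,5) (-3,-3) (-3,-3) (-3,-3)
{h/W/D/In} → row (5,5) (5,5) (5,5) (5,-1) (-2,3) (0,4) (-3,-3) (-3,-3) (-3,-3)
{h/W/U/Out} → row (5,5) (5,5) (5,5) (5,-1) (5,1) (2,5) (-3,-3) (-3,-3) (-3,-3)
{h/W/U/In} → row (5,5) (5,5) (5,5) (5,-1) (5,1) (0,4) (-3,-3) (-3,-3) (-3,-3)
{f/N/D/Out, f/N/D/In, f/N/U/Out, f/N/U/In, f/W/D/Out, f/W/D/In, f/W/U/Out, f/W/U/In} → row (5,5) (5,5) (5,5) (0,0) (0,0) (0,0) (-3,-3) (-3,-3) (-3,-3)
That's 9 distinct rows out of 16 strategies.

9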